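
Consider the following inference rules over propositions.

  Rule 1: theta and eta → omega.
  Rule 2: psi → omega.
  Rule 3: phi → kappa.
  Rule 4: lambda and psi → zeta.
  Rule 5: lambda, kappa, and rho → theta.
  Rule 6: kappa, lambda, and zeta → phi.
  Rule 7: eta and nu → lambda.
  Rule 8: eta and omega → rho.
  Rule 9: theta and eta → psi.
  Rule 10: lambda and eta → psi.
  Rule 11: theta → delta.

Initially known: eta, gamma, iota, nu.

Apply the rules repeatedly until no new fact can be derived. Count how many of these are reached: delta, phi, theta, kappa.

0

delta would need theta (Rule 11), but theta is never established.
phi would need kappa, lambda, and zeta (Rule 6), but kappa is never established.
theta would need lambda, kappa, and rho (Rule 5), but kappa is never established.
kappa would need phi (Rule 3), but phi is never established.
None of the 4 are reached.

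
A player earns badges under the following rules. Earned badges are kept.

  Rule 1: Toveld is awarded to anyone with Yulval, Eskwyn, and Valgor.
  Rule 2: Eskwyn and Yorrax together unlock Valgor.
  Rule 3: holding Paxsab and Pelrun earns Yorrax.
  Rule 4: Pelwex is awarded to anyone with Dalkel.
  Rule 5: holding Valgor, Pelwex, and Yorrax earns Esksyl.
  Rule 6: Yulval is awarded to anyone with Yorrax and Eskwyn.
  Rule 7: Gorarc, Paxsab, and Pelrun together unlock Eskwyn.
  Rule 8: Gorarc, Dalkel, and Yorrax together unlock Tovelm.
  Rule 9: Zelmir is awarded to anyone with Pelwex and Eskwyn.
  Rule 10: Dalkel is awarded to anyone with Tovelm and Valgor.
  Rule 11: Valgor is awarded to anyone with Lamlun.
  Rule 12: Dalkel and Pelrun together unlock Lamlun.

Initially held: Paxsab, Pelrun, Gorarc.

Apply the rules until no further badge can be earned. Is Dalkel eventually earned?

No

Dalkel would need Tovelm and Valgor (Rule 10), but Tovelm is never earned.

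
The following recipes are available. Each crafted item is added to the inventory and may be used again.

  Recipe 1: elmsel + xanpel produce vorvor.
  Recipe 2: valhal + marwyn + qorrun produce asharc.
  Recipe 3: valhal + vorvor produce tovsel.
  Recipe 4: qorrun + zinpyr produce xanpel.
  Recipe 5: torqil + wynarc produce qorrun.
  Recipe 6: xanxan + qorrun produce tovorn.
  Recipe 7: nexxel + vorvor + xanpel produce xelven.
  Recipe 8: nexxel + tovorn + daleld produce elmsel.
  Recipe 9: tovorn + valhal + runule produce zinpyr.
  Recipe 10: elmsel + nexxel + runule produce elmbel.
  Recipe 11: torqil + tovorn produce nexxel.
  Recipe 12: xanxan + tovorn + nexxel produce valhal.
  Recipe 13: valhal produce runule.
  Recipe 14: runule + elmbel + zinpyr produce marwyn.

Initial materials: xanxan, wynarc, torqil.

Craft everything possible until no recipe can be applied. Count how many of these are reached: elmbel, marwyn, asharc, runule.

torqil + wynarc → qorrun (Recipe 5).
Using Recipe 6, xanxan and qorrun make tovorn.
Using Recipe 11, torqil and tovorn make nexxel.
Using Recipe 12, xanxan, tovorn, and nexxel make valhal.
valhal → runule (Recipe 13).
elmbel would need elmsel, nexxel, and runule (Recipe 10), but elmsel is never obtained.
marwyn would need runule, elmbel, and zinpyr (Recipe 14), but elmbel is never obtained.
asharc would need valhal, marwyn, and qorrun (Recipe 2), but marwyn is never obtained.
runule: reached.
Reached: runule — 1 of the 4.

1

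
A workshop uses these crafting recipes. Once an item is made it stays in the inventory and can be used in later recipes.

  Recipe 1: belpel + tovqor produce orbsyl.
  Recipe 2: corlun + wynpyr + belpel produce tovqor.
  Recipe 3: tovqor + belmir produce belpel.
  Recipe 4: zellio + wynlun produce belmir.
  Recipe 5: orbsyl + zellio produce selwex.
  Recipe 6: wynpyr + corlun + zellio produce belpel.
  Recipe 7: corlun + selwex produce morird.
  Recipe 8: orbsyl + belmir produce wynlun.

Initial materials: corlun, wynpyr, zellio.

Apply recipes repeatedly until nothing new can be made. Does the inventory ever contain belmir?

belmir would need zellio and wynlun (Recipe 4), but wynlun is never obtained.

No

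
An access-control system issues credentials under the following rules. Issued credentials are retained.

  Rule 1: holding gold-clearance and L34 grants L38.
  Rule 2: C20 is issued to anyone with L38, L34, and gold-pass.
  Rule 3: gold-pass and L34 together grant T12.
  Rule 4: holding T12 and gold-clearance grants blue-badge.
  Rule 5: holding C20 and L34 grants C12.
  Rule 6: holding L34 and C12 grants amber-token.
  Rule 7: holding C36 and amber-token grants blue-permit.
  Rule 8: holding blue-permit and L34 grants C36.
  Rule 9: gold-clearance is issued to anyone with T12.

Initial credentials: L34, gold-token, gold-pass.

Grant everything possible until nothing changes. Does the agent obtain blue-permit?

No

blue-permit would need C36 and amber-token (Rule 7), but C36 is never granted.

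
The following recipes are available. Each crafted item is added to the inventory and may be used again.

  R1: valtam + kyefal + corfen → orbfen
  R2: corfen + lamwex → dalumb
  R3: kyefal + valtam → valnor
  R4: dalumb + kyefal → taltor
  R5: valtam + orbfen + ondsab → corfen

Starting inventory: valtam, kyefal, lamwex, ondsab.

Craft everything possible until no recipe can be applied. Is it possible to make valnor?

Using R3, kyefal and valtam make valnor.

Yes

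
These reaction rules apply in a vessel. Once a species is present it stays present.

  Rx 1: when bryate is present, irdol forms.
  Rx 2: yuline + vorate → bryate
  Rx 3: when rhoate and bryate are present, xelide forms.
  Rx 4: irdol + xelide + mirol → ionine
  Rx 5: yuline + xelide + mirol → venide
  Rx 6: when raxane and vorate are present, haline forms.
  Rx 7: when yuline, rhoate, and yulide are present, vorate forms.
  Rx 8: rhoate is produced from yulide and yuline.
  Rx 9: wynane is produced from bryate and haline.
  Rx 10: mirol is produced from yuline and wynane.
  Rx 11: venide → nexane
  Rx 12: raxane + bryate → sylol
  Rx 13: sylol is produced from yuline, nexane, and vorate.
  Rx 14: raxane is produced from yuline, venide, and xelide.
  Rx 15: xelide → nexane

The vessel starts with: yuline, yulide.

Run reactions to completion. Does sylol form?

Yes

yulide and yuline present → rhoate forms (Rx 8).
yuline, rhoate, and yulide present → vorate forms (Rx 7).
yuline and vorate present → bryate forms (Rx 2).
rhoate and bryate present → xelide forms (Rx 3).
xelide present → nexane forms (Rx 15).
yuline, nexane, and vorate present → sylol forms (Rx 13).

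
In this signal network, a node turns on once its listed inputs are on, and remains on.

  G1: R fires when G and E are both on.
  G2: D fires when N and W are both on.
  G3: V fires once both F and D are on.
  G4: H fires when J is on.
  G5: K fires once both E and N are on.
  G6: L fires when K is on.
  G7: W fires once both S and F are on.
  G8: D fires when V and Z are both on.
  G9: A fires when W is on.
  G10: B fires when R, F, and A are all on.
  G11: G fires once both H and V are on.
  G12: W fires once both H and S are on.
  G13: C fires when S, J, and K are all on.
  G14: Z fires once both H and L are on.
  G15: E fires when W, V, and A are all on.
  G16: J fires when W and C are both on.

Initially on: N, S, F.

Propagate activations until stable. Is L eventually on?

Yes

S and F are on, so W fires (G7).
G9: W on → A on.
N and W are on, so D fires (G2).
F and D are on, so V fires (G3).
W, V, and A are on, so E fires (G15).
G5: E and N on → K on.
K is on, so L fires (G6).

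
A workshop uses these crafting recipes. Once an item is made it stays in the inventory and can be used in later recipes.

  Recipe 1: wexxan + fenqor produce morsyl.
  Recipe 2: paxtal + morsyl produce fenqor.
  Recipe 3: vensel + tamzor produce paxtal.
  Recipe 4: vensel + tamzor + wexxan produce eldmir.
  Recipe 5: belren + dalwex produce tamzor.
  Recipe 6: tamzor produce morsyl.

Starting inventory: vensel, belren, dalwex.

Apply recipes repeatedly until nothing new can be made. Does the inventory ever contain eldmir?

No

eldmir would need vensel, tamzor, and wexxan (Recipe 4), but wexxan is never obtained.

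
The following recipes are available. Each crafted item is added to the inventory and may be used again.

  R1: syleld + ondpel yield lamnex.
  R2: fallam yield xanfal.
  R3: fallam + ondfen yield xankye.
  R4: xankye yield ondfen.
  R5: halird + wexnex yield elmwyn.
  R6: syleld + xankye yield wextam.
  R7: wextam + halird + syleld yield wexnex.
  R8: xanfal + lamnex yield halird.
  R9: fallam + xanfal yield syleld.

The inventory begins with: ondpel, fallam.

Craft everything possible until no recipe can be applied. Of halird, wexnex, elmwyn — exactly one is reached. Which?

fallam → xanfal (R2).
Using R9, fallam and xanfal make syleld.
Using R1, syleld and ondpel make lamnex.
xanfal + lamnex → halird (R8).
wexnex would need wextam, halird, and syleld (R7), but wextam is never obtained. elmwyn would need halird and wexnex (R5), but wexnex is never obtained.

halird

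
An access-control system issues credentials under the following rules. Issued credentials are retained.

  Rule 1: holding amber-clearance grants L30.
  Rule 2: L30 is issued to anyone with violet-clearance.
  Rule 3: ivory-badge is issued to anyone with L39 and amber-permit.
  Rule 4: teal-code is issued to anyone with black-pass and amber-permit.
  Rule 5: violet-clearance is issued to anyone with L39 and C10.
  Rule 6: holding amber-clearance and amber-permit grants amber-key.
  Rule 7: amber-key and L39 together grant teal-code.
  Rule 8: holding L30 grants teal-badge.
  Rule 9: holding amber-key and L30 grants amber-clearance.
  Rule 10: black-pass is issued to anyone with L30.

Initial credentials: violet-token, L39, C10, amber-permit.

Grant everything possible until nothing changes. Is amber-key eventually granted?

amber-key would need amber-clearance and amber-permit (Rule 6), but amber-clearance is never granted.

No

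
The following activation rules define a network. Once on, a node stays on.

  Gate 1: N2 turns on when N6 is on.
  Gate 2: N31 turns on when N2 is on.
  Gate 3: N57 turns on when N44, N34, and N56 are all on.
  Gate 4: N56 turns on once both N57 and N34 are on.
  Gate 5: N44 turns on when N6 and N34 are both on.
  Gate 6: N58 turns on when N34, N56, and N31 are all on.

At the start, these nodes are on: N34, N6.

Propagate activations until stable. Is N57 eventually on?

N57 would need N44, N34, and N56 (Gate 3), but N56 never turns on.

No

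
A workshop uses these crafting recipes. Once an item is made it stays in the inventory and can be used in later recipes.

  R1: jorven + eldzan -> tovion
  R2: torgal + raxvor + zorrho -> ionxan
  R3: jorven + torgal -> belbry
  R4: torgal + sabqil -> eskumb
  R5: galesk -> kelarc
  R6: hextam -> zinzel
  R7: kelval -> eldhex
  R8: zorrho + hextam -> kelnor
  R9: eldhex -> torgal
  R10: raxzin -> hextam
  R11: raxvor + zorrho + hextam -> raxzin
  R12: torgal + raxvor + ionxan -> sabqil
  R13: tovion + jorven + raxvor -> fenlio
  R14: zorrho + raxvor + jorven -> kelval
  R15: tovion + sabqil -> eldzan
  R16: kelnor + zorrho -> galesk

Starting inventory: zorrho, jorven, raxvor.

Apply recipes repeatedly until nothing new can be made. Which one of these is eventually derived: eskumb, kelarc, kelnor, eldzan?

eskumb

zorrho + raxvor + jorven -> kelval (R14).
kelval -> eldhex (R7).
Using R9, eldhex makes torgal.
Using R2, torgal, raxvor, and zorrho make ionxan.
torgal + raxvor + ionxan -> sabqil (R12).
Using R4, torgal and sabqil make eskumb.
eldzan would need tovion and sabqil (R15), but tovion is never obtained. kelnor would need zorrho and hextam (R8), but hextam is never obtained. kelarc would need galesk (R5), but galesk is never obtained.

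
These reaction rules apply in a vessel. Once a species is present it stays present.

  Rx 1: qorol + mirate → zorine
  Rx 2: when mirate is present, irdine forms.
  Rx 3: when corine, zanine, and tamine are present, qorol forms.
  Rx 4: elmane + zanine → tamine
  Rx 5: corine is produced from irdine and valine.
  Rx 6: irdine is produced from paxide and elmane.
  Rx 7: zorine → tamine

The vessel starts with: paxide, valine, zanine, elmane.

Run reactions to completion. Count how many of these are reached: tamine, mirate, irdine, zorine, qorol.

elmane and zanine present → tamine forms (Rx 4).
paxide and elmane present → irdine forms (Rx 6).
irdine and valine present → corine forms (Rx 5).
corine, zanine, and tamine present → qorol forms (Rx 3).
tamine: reached.
No rule produces mirate, and it is not given.
irdine: reached.
zorine would need qorol and mirate (Rx 1), but mirate never forms.
qorol: reached.
Reached: tamine, irdine, and qorol — 3 of the 5.

3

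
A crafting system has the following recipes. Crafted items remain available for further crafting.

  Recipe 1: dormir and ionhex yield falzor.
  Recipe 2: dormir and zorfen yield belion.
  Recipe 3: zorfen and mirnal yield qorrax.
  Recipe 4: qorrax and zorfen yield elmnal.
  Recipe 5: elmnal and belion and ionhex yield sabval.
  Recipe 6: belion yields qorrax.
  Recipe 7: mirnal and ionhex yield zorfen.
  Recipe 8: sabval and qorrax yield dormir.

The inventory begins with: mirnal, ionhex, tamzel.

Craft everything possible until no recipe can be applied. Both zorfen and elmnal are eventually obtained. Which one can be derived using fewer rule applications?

zorfen

zorfen: Using Recipe 7, mirnal and ionhex make zorfen. [1 rule application]
elmnal: mirnal and ionhex → zorfen (Recipe 7). zorfen and mirnal → qorrax (Recipe 3). qorrax and zorfen → elmnal (Recipe 4). [3 rule applications]
zorfen needs fewer.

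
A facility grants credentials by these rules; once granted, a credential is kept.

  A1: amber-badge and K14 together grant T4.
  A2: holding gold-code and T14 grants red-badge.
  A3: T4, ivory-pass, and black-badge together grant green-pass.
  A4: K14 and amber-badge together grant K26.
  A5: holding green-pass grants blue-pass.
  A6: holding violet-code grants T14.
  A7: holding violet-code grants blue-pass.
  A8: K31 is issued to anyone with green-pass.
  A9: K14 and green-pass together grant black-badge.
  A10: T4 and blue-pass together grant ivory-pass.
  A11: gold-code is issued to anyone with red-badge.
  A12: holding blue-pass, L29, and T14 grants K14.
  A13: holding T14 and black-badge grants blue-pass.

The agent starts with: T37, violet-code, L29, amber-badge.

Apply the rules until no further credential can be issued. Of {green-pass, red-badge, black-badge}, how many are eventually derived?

green-pass would need T4, ivory-pass, and black-badge (A3), but black-badge is never granted.
red-badge would need gold-code and T14 (A2), but gold-code is never granted.
black-badge would need K14 and green-pass (A9), but green-pass is never granted.
None of the 3 are reached.

0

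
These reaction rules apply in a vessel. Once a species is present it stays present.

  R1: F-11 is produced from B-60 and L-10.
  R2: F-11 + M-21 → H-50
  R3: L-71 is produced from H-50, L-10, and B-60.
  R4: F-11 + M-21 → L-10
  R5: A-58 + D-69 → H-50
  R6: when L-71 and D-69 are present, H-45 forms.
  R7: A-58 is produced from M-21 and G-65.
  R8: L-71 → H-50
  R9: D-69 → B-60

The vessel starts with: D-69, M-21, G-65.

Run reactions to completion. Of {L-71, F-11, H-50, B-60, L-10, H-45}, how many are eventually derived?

2

M-21 and G-65 present → A-58 forms (R7).
D-69 present → B-60 forms (R9).
A-58 and D-69 present → H-50 forms (R5).
L-71 would need H-50, L-10, and B-60 (R3), but L-10 never forms.
F-11 would need B-60 and L-10 (R1), but L-10 never forms.
H-50: reached.
B-60: reached.
L-10 would need F-11 and M-21 (R4), but F-11 never forms.
H-45 would need L-71 and D-69 (R6), but L-71 never forms.
Reached: H-50 and B-60 — 2 of the 6.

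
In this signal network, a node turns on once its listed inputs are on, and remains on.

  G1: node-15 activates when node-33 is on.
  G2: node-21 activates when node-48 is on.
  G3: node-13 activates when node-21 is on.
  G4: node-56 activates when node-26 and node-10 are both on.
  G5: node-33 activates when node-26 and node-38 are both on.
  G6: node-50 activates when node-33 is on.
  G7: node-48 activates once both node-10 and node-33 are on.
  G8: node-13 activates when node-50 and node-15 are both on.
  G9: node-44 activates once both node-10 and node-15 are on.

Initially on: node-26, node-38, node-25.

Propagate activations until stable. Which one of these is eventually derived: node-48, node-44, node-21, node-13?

node-13

node-26 and node-38 are on, so node-33 activates (G5).
G1: node-33 on → node-15 on.
G6: node-33 on → node-50 on.
node-50 and node-15 are on, so node-13 activates (G8).
node-48 would need node-10 and node-33 (G7), but node-10 never turns on. node-44 would need node-10 and node-15 (G9), but node-10 never turns on. node-21 would need node-48 (G2), but node-48 never turns on.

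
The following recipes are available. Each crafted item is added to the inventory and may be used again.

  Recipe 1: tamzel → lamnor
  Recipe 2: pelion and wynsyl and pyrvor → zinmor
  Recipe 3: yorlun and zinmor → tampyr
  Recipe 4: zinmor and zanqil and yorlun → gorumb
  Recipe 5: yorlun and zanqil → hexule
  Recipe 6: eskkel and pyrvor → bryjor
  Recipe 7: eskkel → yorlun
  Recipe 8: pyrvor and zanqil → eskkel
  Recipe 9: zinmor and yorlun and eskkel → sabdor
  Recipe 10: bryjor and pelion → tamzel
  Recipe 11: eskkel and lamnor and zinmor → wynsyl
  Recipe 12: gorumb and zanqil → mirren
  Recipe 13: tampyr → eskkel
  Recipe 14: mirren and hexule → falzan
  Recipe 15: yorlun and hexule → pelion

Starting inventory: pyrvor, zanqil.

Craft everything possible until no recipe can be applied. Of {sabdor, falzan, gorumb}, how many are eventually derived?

sabdor would need zinmor, yorlun, and eskkel (Recipe 9), but zinmor is never obtained.
falzan would need mirren and hexule (Recipe 14), but mirren is never obtained.
gorumb would need zinmor, zanqil, and yorlun (Recipe 4), but zinmor is never obtained.
None of the 3 are reached.

0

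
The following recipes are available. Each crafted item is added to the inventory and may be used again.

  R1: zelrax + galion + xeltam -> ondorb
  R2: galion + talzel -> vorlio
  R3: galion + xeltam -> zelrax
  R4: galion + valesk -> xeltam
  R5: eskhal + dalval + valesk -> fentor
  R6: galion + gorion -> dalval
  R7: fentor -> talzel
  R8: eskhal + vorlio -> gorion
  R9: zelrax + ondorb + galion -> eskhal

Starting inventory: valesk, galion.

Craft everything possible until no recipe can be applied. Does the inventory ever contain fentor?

fentor would need eskhal, dalval, and valesk (R5), but dalval is never obtained.

No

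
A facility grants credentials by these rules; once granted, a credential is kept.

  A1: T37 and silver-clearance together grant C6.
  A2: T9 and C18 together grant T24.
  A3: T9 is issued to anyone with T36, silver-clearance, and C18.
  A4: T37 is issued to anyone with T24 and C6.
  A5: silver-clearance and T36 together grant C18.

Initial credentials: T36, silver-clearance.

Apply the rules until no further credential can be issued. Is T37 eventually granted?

No

T37 would need T24 and C6 (A4), but C6 is never granted.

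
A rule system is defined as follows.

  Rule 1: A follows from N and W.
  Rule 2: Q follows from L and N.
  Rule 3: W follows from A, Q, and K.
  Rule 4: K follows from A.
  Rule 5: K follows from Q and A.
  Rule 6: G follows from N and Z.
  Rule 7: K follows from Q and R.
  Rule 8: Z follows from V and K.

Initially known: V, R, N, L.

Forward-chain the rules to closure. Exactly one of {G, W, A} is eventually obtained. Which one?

L and N hold, so Q follows (Rule 2).
Q and R hold, so K follows (Rule 7).
From V and K, Rule 8 gives Z.
N and Z hold, so G follows (Rule 6).
A would need N and W (Rule 1), but W is never established. W would need A, Q, and K (Rule 3), but A is never established.

G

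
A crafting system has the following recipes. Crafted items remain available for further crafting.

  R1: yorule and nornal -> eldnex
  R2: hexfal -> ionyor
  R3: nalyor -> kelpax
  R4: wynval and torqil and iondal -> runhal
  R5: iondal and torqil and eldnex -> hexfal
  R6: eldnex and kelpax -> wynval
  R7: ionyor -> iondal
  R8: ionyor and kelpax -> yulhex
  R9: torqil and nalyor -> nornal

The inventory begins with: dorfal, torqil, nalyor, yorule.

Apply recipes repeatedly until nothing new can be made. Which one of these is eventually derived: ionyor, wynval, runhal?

wynval

torqil and nalyor -> nornal (R9).
Using R3, nalyor makes kelpax.
yorule and nornal -> eldnex (R1).
Using R6, eldnex and kelpax make wynval.
runhal would need wynval, torqil, and iondal (R4), but iondal is never obtained. ionyor would need hexfal (R2), but hexfal is never obtained.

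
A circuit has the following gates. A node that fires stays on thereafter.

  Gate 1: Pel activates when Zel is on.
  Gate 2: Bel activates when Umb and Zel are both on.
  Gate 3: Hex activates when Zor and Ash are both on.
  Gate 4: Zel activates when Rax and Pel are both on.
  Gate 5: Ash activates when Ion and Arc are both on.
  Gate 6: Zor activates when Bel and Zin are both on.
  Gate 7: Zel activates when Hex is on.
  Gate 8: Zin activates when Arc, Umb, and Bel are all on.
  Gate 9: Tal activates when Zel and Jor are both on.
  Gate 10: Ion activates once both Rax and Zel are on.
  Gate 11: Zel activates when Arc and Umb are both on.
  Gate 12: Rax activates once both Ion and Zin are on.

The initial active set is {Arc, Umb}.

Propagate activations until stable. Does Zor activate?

Yes

Gate 11: Arc and Umb on → Zel on.
Umb and Zel are on, so Bel activates (Gate 2).
Gate 8: Arc, Umb, and Bel on → Zin on.
Gate 6: Bel and Zin on → Zor on.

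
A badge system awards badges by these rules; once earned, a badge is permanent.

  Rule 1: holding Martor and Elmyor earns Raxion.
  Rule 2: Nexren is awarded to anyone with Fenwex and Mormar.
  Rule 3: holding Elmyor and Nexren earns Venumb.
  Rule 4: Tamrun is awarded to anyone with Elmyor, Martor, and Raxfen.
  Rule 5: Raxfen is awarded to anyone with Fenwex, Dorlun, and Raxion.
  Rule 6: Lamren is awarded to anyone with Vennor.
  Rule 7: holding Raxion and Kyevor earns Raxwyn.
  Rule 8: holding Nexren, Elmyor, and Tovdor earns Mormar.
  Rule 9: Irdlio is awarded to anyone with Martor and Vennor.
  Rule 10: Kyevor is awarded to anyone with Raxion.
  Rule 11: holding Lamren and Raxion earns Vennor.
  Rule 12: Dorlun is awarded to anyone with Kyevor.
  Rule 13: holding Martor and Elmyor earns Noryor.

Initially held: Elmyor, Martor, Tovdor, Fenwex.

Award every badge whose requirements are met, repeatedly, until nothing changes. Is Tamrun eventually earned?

With Martor and Elmyor, Raxion is earned (Rule 1).
With Raxion, Kyevor is earned (Rule 10).
With Kyevor, Dorlun is earned (Rule 12).
With Fenwex, Dorlun, and Raxion, Raxfen is earned (Rule 5).
With Elmyor, Martor, and Raxfen, Tamrun is earned (Rule 4).

Yes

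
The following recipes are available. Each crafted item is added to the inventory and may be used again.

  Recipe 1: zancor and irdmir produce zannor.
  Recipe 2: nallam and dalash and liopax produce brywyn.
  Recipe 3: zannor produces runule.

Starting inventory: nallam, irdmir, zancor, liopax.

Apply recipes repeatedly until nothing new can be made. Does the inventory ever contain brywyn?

No

brywyn would need nallam, dalash, and liopax (Recipe 2), but dalash is never obtained.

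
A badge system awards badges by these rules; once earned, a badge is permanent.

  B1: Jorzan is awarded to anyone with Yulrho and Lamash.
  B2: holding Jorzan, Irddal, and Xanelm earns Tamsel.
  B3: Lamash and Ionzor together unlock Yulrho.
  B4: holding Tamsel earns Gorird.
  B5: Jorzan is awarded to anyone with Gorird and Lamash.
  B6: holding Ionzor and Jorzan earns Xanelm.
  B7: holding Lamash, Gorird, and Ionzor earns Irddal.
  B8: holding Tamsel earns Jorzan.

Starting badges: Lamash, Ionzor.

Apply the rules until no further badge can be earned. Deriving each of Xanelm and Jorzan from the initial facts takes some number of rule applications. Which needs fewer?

Jorzan

Jorzan: With Lamash and Ionzor, Yulrho is earned (B3). With Yulrho and Lamash, Jorzan is earned (B1). [2 rule applications]
Xanelm: With Lamash and Ionzor, Yulrho is earned (B3). With Yulrho and Lamash, Jorzan is earned (B1). With Ionzor and Jorzan, Xanelm is earned (B6). [3 rule applications]
Jorzan needs fewer.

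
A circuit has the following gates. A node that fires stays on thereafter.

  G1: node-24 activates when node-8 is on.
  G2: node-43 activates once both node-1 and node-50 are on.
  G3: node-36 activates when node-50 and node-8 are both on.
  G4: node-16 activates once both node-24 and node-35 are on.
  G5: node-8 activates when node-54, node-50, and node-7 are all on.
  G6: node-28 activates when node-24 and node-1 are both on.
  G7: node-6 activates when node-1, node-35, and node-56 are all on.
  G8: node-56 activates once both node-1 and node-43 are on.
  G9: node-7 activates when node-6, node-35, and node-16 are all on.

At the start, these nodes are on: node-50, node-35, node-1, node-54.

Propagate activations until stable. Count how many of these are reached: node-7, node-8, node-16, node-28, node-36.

0

node-7 would need node-6, node-35, and node-16 (G9), but node-16 never turns on.
node-8 would need node-54, node-50, and node-7 (G5), but node-7 never turns on.
node-16 would need node-24 and node-35 (G4), but node-24 never turns on.
node-28 would need node-24 and node-1 (G6), but node-24 never turns on.
node-36 would need node-50 and node-8 (G3), but node-8 never turns on.
None of the 5 are reached.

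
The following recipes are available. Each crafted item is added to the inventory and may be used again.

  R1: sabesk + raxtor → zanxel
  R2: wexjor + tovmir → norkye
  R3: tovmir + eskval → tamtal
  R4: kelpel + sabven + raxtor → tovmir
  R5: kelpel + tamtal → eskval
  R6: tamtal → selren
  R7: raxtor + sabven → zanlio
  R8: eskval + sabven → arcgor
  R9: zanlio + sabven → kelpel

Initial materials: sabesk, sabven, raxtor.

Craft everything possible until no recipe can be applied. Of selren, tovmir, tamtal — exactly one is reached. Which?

tovmir

raxtor + sabven → zanlio (R7).
zanlio + sabven → kelpel (R9).
Using R4, kelpel, sabven, and raxtor make tovmir.
selren would need tamtal (R6), but tamtal is never obtained. tamtal would need tovmir and eskval (R3), but eskval is never obtained.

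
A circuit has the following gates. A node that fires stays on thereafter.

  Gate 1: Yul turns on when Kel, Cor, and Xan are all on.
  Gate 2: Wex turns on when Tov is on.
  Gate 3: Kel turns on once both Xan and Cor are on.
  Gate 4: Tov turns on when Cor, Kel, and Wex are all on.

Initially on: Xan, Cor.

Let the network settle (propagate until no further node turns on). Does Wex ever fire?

No

Wex would need Tov (Gate 2), but Tov never turns on.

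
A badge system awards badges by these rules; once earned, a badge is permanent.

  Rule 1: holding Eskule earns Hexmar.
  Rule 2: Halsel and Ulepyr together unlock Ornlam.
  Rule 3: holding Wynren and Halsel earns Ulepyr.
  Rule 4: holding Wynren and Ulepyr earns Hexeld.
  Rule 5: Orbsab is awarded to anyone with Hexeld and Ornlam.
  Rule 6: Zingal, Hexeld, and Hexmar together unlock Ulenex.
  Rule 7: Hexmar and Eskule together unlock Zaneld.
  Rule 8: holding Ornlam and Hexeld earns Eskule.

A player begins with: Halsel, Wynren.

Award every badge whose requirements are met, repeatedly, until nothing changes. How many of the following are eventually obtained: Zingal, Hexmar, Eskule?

With Wynren and Halsel, Ulepyr is earned (Rule 3).
With Wynren and Ulepyr, Hexeld is earned (Rule 4).
With Halsel and Ulepyr, Ornlam is earned (Rule 2).
With Ornlam and Hexeld, Eskule is earned (Rule 8).
With Eskule, Hexmar is earned (Rule 1).
No rule produces Zingal, and it is not given.
Hexmar: reached.
Eskule: reached.
Reached: Hexmar and Eskule — 2 of the 3.

2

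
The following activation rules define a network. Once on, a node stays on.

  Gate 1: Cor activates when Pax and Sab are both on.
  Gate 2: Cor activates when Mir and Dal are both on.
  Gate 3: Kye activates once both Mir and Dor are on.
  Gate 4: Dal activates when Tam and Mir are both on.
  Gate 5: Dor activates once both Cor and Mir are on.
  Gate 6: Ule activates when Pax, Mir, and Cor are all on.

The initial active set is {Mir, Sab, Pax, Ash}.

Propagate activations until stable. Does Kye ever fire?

Pax and Sab are on, so Cor activates (Gate 1).
Gate 5: Cor and Mir on → Dor on.
Gate 3: Mir and Dor on → Kye on.

Yes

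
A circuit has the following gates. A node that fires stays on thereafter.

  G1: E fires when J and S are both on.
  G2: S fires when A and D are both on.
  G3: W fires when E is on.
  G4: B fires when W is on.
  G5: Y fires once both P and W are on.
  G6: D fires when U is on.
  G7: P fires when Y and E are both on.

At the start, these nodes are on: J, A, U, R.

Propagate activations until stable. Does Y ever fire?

No

Y would need P and W (G5), but P never turns on.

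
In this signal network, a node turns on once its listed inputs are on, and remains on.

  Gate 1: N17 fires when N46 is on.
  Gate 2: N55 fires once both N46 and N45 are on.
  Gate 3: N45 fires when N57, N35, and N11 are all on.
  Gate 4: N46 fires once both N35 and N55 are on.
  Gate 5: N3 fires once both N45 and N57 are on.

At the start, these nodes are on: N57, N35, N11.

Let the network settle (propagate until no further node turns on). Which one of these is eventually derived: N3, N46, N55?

N57, N35, and N11 are on, so N45 fires (Gate 3).
Gate 5: N45 and N57 on → N3 on.
N55 would need N46 and N45 (Gate 2), but N46 never turns on. N46 would need N35 and N55 (Gate 4), but N55 never turns on.

N3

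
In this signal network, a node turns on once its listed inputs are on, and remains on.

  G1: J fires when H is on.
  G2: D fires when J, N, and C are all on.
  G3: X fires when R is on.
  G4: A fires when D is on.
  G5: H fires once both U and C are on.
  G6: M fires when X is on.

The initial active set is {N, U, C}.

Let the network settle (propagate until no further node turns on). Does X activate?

X would need R (G3), but R never turns on.

No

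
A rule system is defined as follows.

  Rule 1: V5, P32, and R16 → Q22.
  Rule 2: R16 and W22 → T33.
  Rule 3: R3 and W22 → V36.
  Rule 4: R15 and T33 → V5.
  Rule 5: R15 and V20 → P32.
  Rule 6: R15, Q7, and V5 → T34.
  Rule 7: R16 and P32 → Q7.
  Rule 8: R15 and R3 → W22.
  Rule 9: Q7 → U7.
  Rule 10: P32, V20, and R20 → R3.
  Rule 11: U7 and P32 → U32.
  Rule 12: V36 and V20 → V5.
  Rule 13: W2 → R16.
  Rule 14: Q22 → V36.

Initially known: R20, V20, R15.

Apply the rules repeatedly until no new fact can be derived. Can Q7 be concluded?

No

Q7 would need R16 and P32 (Rule 7), but R16 is never established.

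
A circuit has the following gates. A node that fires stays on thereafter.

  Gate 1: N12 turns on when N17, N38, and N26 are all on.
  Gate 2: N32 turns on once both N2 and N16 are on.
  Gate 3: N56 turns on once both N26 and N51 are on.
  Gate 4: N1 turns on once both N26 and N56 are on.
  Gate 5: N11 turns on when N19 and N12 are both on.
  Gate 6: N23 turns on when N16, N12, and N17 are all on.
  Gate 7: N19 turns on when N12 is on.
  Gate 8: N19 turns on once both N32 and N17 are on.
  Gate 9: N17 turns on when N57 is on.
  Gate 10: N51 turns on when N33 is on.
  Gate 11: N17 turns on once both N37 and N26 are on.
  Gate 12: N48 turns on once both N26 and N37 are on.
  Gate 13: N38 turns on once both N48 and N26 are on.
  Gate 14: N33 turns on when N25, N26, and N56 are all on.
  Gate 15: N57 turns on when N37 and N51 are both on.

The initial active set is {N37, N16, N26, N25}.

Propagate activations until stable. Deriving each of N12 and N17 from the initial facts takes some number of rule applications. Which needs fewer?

N17: N37 and N26 are on, so N17 turns on (Gate 11). [1 rule application]
N12: Gate 12: N26 and N37 on → N48 on. N37 and N26 are on, so N17 turns on (Gate 11). Gate 13: N48 and N26 on → N38 on. N17, N38, and N26 are on, so N12 turns on (Gate 1). [4 rule applications]
N17 needs fewer.

N17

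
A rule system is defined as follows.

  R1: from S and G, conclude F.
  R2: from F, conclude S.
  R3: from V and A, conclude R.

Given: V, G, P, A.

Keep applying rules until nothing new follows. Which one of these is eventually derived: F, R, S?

R

V and A hold, so R follows (R3).
F would need S and G (R1), but S is never established. S would need F (R2), but F is never established.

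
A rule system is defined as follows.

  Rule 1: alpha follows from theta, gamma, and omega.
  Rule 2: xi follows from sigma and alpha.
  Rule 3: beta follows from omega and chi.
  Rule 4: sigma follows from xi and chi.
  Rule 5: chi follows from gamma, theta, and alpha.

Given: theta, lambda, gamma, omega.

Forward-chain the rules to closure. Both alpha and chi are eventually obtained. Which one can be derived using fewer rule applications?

alpha

alpha: theta, gamma, and omega hold, so alpha follows (Rule 1). [1 rule application]
chi: theta, gamma, and omega hold, so alpha follows (Rule 1). From gamma, theta, and alpha, Rule 5 gives chi. [2 rule applications]
alpha needs fewer.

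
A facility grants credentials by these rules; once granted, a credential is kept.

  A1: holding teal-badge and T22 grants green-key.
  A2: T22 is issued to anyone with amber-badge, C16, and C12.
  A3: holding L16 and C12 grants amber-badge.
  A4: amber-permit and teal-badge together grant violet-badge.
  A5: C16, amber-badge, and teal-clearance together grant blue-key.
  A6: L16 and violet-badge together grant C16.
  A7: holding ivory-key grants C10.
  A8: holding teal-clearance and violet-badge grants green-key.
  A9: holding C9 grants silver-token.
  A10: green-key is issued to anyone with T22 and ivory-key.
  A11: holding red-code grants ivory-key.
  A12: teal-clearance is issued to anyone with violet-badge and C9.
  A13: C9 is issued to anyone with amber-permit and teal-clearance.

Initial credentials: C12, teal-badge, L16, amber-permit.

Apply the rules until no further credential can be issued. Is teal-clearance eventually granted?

teal-clearance would need violet-badge and C9 (A12), but C9 is never granted.

No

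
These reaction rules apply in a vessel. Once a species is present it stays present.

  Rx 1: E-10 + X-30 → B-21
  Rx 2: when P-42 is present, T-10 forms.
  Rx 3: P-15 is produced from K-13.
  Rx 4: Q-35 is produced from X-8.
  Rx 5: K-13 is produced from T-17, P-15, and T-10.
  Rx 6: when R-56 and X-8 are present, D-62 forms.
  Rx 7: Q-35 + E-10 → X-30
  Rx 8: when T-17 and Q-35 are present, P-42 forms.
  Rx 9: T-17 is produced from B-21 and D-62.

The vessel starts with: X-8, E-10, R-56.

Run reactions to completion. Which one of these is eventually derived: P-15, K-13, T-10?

T-10

X-8 present → Q-35 forms (Rx 4).
R-56 and X-8 present → D-62 forms (Rx 6).
Q-35 and E-10 present → X-30 forms (Rx 7).
E-10 and X-30 present → B-21 forms (Rx 1).
B-21 and D-62 present → T-17 forms (Rx 9).
T-17 and Q-35 present → P-42 forms (Rx 8).
P-42 present → T-10 forms (Rx 2).
K-13 would need T-17, P-15, and T-10 (Rx 5), but P-15 never forms. P-15 would need K-13 (Rx 3), but K-13 never forms.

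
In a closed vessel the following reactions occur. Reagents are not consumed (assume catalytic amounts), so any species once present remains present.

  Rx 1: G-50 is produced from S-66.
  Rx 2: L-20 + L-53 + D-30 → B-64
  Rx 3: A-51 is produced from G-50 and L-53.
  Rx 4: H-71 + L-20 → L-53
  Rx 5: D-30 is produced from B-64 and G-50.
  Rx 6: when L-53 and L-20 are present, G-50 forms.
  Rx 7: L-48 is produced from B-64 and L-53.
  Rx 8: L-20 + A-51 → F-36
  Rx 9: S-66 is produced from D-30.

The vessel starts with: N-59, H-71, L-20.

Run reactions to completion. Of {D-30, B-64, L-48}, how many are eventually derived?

D-30 would need B-64 and G-50 (Rx 5), but B-64 never forms.
B-64 would need L-20, L-53, and D-30 (Rx 2), but D-30 never forms.
L-48 would need B-64 and L-53 (Rx 7), but B-64 never forms.
None of the 3 are reached.

0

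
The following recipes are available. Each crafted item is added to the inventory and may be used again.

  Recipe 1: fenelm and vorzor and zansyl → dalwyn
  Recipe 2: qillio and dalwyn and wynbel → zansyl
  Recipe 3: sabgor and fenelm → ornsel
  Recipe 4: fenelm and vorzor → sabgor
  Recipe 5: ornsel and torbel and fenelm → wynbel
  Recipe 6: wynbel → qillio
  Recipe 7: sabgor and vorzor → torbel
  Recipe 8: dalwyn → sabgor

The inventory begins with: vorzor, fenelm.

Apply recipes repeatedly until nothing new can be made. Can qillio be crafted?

Using Recipe 4, fenelm and vorzor make sabgor.
sabgor and fenelm → ornsel (Recipe 3).
Using Recipe 7, sabgor and vorzor make torbel.
Using Recipe 5, ornsel, torbel, and fenelm make wynbel.
wynbel → qillio (Recipe 6).

Yes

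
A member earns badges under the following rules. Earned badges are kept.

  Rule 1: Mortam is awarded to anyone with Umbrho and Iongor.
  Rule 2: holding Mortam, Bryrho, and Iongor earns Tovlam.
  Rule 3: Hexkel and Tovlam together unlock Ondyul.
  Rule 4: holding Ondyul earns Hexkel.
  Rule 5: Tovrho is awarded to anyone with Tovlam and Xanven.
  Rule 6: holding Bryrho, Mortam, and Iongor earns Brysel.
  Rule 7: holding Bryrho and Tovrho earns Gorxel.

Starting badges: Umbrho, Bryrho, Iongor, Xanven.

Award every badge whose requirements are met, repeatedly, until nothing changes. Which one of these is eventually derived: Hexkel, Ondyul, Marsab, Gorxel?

Gorxel

With Umbrho and Iongor, Mortam is earned (Rule 1).
With Mortam, Bryrho, and Iongor, Tovlam is earned (Rule 2).
With Tovlam and Xanven, Tovrho is earned (Rule 5).
With Bryrho and Tovrho, Gorxel is earned (Rule 7).
Ondyul would need Hexkel and Tovlam (Rule 3), but Hexkel is never earned. Hexkel would need Ondyul (Rule 4), but Ondyul is never earned. No rule produces Marsab, and it is not given.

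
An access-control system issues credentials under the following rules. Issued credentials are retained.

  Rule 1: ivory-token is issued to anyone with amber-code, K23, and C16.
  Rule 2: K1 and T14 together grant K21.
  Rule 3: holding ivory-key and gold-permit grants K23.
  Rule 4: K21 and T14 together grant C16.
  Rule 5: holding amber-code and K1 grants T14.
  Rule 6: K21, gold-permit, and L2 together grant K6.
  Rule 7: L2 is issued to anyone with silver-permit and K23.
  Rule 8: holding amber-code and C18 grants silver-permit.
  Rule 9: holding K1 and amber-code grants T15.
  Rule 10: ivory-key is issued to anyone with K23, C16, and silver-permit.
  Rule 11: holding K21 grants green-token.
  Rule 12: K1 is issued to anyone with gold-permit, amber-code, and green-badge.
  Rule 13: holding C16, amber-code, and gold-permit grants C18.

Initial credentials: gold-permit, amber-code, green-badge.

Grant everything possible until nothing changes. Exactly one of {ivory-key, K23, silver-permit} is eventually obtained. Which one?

Holding gold-permit, amber-code, and green-badge grants K1 (Rule 12).
Holding amber-code and K1 grants T14 (Rule 5).
Holding K1 and T14 grants K21 (Rule 2).
Holding K21 and T14 grants C16 (Rule 4).
Holding C16, amber-code, and gold-permit grants C18 (Rule 13).
Holding amber-code and C18 grants silver-permit (Rule 8).
K23 would need ivory-key and gold-permit (Rule 3), but ivory-key is never granted. ivory-key would need K23, C16, and silver-permit (Rule 10), but K23 is never granted.

silver-permit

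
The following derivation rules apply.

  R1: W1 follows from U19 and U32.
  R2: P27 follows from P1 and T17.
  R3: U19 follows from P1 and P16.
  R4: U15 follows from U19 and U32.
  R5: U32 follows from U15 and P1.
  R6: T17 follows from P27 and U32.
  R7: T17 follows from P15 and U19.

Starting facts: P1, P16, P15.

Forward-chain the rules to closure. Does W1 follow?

No

W1 would need U19 and U32 (R1), but U32 is never established.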